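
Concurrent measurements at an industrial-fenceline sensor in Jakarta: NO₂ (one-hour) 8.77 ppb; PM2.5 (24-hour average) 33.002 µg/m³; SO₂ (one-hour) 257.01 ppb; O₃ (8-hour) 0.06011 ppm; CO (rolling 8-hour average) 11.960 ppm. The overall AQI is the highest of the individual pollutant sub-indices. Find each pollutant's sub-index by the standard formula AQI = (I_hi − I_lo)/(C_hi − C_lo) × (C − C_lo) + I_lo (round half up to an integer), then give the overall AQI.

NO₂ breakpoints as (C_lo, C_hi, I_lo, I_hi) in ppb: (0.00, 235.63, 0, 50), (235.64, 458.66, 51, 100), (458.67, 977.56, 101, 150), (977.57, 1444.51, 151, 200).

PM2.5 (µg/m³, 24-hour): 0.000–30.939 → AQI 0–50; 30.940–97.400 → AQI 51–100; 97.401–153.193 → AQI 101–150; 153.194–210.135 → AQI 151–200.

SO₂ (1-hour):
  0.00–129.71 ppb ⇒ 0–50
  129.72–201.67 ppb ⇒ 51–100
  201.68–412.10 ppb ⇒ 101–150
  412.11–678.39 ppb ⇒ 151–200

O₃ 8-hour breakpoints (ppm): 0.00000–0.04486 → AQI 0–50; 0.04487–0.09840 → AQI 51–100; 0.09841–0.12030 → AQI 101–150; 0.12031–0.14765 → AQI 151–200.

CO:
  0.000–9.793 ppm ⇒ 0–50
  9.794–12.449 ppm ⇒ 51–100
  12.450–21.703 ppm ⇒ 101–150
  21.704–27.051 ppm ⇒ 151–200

114

NO₂: 8.77 ∈ [0.00, 235.63] ↔ index [0, 50].
0 + (8.77−0.00)·(50−0)/(235.63−0.00) = 0 + 8.77·50/235.63 ≈ 1.86, so AQI = 2.
PM2.5 33.002: bracket 30.940–97.400 → index 51–100; slope 49/66.460, offset 2.062.
AQI = 51 + 49/66.460·2.062 ≈ 52.52 ⇒ 53.
SO₂ 257.01: bracket 201.68–412.10 → index 101–150; slope 49/210.42, offset 55.33.
AQI = 101 + 49/210.42·55.33 ≈ 113.88 ⇒ 114.
O₃: row 0.04487–0.09840 (AQI 51–100). (100−51)·(0.06011−0.04487)/(0.09840−0.04487) + 51 = 49·0.01524/0.05353 + 51 ≈ 64.95 → 65.
CO: 11.960 lies in 9.794–12.449, so I_lo=51, I_hi=100, C_lo=9.794, C_hi=12.449.
(100−51)/(12.449−9.794) × (11.960−9.794) + 51 = 49/2.655 × 2.166 + 51 ≈ 90.98 → 91.
Sub-indices: NO₂→2, PM2.5→53, SO₂→114, O₃→65, CO→91. Overall AQI = max = 114; dominant pollutant is SO₂.
AQI 114: Unhealthy for Sensitive Groups.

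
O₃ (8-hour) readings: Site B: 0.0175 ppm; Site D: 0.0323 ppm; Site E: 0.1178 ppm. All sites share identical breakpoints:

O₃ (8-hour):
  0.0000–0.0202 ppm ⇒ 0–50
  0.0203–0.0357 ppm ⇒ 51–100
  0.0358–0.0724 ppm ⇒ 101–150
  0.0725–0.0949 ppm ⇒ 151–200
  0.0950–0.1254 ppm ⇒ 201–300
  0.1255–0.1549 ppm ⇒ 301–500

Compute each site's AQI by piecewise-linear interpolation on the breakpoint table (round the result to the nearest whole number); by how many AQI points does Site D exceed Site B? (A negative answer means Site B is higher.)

Site B 0.0175: bracket 0.0000–0.0202 → index 0–50; slope 50/0.0202, offset 0.0175.
AQI = 0 + 50/0.0202·0.0175 ≈ 43.32 ⇒ 43.
Site D: 0.0323 lies in 0.0203–0.0357, so I_lo=51, I_hi=100, C_lo=0.0203, C_hi=0.0357.
(100−51)/(0.0357−0.0203) × (0.0323−0.0203) + 51 = 49/0.0154 × 0.0120 + 51 ≈ 89.18 → 89.
Site E: 0.1178 ∈ [0.0950, 0.1254] ↔ index [201, 300].
201 + (0.1178−0.0950)·(300−201)/(0.1254−0.0950) = 201 + 0.0228·99/0.0304 ≈ 275.25, so AQI = 275.
AQIs: Site B=43, Site D=89, Site E=275. Site D (89) − Site B (43) = 46.

46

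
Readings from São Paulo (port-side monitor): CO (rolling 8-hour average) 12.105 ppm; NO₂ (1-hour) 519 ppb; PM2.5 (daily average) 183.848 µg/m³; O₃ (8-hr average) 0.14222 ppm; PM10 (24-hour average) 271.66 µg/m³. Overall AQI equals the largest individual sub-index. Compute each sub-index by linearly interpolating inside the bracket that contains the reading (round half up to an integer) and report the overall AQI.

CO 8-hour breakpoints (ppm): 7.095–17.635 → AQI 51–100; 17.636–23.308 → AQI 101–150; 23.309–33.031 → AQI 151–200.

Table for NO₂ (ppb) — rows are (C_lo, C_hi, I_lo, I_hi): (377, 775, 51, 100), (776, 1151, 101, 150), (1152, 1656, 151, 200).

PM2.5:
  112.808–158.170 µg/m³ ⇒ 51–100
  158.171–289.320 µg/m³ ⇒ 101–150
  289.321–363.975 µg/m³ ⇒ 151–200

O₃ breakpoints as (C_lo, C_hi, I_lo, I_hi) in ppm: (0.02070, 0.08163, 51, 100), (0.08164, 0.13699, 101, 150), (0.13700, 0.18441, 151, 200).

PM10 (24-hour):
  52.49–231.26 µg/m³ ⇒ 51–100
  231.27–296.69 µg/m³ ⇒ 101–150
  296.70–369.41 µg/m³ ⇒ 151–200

CO: 12.105 lies in 7.095–17.635, so I_lo=51, I_hi=100, C_lo=7.095, C_hi=17.635.
(100−51)/(17.635−7.095) × (12.105−7.095) + 51 = 49/10.540 × 5.010 + 51 ≈ 74.29 → 74.
NO₂ 519: bracket 377–775 → index 51–100; slope 49/398, offset 142.
AQI = 51 + 49/398·142 ≈ 68.48 ⇒ 68.
PM2.5: row 158.171–289.320 (AQI 101–150). (150−101)·(183.848−158.171)/(289.320−158.171) + 101 = 49·25.677/131.149 + 101 ≈ 110.59 → 111.
O₃: 0.14222 ∈ [0.13700, 0.18441] ↔ index [151, 200].
151 + (0.14222−0.13700)·(200−151)/(0.18441−0.13700) = 151 + 0.00522·49/0.04741 ≈ 156.40, so AQI = 156.
PM10: 271.66 ∈ [231.27, 296.69] ↔ index [101, 150].
101 + (271.66−231.27)·(150−101)/(296.69−231.27) = 101 + 40.39·49/65.42 ≈ 131.25, so AQI = 131.
Sub-indices: CO→74, NO₂→68, PM2.5→111, O₃→156, PM10→131. Overall AQI = max = 156; dominant pollutant is O₃.

156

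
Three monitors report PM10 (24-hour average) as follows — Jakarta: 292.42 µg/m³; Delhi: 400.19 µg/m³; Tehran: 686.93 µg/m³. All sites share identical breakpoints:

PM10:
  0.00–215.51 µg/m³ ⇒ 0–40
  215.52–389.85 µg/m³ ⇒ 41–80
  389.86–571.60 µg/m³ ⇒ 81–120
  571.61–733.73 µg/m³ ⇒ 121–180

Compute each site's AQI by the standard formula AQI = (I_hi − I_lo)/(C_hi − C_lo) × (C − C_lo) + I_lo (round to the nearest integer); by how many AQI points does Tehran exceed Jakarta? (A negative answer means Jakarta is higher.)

105

Jakarta: 292.42 lies in 215.52–389.85, so I_lo=41, I_hi=80, C_lo=215.52, C_hi=389.85.
(80−41)/(389.85−215.52) × (292.42−215.52) + 41 = 39/174.33 × 76.90 + 41 ≈ 58.20 → 58.
Delhi 400.19: bracket 389.86–571.60 → index 81–120; slope 39/181.74, offset 10.33.
AQI = 81 + 39/181.74·10.33 ≈ 83.22 ⇒ 83.
Tehran: 686.93 lies in 571.61–733.73, so I_lo=121, I_hi=180, C_lo=571.61, C_hi=733.73.
(180−121)/(733.73−571.61) × (686.93−571.61) + 121 = 59/162.12 × 115.32 + 121 ≈ 162.97 → 163.
AQIs: Jakarta=58, Delhi=83, Tehran=163. Tehran (163) − Jakarta (58) = 105.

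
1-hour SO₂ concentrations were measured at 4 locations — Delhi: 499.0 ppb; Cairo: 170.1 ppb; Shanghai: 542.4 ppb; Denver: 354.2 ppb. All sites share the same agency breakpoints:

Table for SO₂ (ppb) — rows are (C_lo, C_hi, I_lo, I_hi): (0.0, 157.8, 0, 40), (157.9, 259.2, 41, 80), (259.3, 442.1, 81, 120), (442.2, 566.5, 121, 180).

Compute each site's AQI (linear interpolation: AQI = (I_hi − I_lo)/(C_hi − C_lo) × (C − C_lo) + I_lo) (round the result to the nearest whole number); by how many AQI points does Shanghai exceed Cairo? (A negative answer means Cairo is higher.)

Delhi: 499.0 lies in 442.2–566.5, so I_lo=121, I_hi=180, C_lo=442.2, C_hi=566.5.
(180−121)/(566.5−442.2) × (499.0−442.2) + 121 = 59/124.3 × 56.8 + 121 ≈ 147.96 → 148.
Cairo 170.1: bracket 157.9–259.2 → index 41–80; slope 39/101.3, offset 12.2.
AQI = 41 + 39/101.3·12.2 ≈ 45.70 ⇒ 46.
Shanghai: 542.4 ∈ [442.2, 566.5] ↔ index [121, 180].
121 + (542.4−442.2)·(180−121)/(566.5−442.2) = 121 + 100.2·59/124.3 ≈ 168.56, so AQI = 169.
Denver: 354.2 ∈ [259.3, 442.1] ↔ index [81, 120].
81 + (354.2−259.3)·(120−81)/(442.1−259.3) = 81 + 94.9·39/182.8 ≈ 101.25, so AQI = 101.
AQIs: Delhi=148, Cairo=46, Shanghai=169, Denver=101. Shanghai (169) − Cairo (46) = 123.

123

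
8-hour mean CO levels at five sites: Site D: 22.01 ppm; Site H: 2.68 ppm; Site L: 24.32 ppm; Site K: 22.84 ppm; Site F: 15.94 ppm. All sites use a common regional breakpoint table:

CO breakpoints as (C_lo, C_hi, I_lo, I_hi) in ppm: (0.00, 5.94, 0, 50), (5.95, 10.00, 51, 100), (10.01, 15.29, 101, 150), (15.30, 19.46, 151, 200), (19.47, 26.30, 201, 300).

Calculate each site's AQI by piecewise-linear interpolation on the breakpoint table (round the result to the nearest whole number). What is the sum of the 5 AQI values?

Site D: row 19.47–26.30 (AQI 201–300). (300−201)·(22.01−19.47)/(26.30−19.47) + 201 = 99·2.54/6.83 + 201 ≈ 237.82 → 238.
Site H: 2.68 ∈ [0.00, 5.94] ↔ index [0, 50].
0 + (2.68−0.00)·(50−0)/(5.94−0.00) = 0 + 2.68·50/5.94 ≈ 22.56, so AQI = 23.
Site L 24.32: bracket 19.47–26.30 → index 201–300; slope 99/6.83, offset 4.85.
AQI = 201 + 99/6.83·4.85 ≈ 271.30 ⇒ 271.
Site K 22.84: bracket 19.47–26.30 → index 201–300; slope 99/6.83, offset 3.37.
AQI = 201 + 99/6.83·3.37 ≈ 249.85 ⇒ 250.
Site F: 15.94 ∈ [15.30, 19.46] ↔ index [151, 200].
151 + (15.94−15.30)·(200−151)/(19.46−15.30) = 151 + 0.64·49/4.16 ≈ 158.54, so AQI = 159.
AQIs: Site D=238, Site H=23, Site L=271, Site K=250, Site F=159. Sum = 238 + 23 + 271 + 250 + 159 = 941.

941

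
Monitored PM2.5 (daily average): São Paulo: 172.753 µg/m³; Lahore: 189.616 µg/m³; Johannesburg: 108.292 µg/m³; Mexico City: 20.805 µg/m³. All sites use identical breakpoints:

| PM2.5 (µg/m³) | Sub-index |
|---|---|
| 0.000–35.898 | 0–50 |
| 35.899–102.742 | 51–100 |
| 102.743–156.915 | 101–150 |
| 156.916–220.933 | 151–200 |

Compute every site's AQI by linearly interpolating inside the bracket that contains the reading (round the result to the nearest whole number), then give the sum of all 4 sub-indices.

São Paulo: 172.753 ∈ [156.916, 220.933] ↔ index [151, 200].
151 + (172.753−156.916)·(200−151)/(220.933−156.916) = 151 + 15.837·49/64.017 ≈ 163.12, so AQI = 163.
Lahore 189.616: bracket 156.916–220.933 → index 151–200; slope 49/64.017, offset 32.700.
AQI = 151 + 49/64.017·32.700 ≈ 176.03 ⇒ 176.
Johannesburg: 108.292 lies in 102.743–156.915, so I_lo=101, I_hi=150, C_lo=102.743, C_hi=156.915.
(150−101)/(156.915−102.743) × (108.292−102.743) + 101 = 49/54.172 × 5.549 + 101 ≈ 106.02 → 106.
Mexico City: 20.805 lies in 0.000–35.898, so I_lo=0, I_hi=50, C_lo=0.000, C_hi=35.898.
(50−0)/(35.898−0.000) × (20.805−0.000) + 0 = 50/35.898 × 20.805 + 0 ≈ 28.98 → 29.
AQIs: São Paulo=163, Lahore=176, Johannesburg=106, Mexico City=29. Sum = 163 + 176 + 106 + 29 = 474.

474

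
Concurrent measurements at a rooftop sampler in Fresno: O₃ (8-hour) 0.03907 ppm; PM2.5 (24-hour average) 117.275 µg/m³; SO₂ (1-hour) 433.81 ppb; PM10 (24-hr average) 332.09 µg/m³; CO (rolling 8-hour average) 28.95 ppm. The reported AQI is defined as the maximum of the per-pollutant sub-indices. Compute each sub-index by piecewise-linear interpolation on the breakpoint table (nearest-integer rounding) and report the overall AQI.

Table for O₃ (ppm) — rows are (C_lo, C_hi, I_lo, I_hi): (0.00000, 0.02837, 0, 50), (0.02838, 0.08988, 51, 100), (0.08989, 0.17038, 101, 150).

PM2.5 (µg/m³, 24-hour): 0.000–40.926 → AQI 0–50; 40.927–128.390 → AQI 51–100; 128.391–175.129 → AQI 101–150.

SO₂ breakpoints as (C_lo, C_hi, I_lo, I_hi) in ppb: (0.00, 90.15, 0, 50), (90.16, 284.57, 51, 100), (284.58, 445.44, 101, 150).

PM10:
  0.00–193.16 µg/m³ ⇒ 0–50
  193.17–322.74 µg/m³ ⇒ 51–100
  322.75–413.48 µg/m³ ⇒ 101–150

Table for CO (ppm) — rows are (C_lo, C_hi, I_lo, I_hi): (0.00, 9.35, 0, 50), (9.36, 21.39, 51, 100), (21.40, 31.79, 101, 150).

O₃: 0.03907 lies in 0.02838–0.08988, so I_lo=51, I_hi=100, C_lo=0.02838, C_hi=0.08988.
(100−51)/(0.08988−0.02838) × (0.03907−0.02838) + 51 = 49/0.06150 × 0.01069 + 51 ≈ 59.52 → 60.
PM2.5: row 40.927–128.390 (AQI 51–100). (100−51)·(117.275−40.927)/(128.390−40.927) + 51 = 49·76.348/87.463 + 51 ≈ 93.77 → 94.
SO₂ 433.81: bracket 284.58–445.44 → index 101–150; slope 49/160.86, offset 149.23.
AQI = 101 + 49/160.86·149.23 ≈ 146.46 ⇒ 146.
PM10 332.09: bracket 322.75–413.48 → index 101–150; slope 49/90.73, offset 9.34.
AQI = 101 + 49/90.73·9.34 ≈ 106.04 ⇒ 106.
CO: 28.95 lies in 21.40–31.79, so I_lo=101, I_hi=150, C_lo=21.40, C_hi=31.79.
(150−101)/(31.79−21.40) × (28.95−21.40) + 101 = 49/10.39 × 7.55 + 101 ≈ 136.61 → 137.
Sub-indices: O₃→60, PM2.5→94, SO₂→146, PM10→106, CO→137. Overall AQI = max = 146; dominant pollutant is SO₂.
AQI 146: Unhealthy for Sensitive Groups.

146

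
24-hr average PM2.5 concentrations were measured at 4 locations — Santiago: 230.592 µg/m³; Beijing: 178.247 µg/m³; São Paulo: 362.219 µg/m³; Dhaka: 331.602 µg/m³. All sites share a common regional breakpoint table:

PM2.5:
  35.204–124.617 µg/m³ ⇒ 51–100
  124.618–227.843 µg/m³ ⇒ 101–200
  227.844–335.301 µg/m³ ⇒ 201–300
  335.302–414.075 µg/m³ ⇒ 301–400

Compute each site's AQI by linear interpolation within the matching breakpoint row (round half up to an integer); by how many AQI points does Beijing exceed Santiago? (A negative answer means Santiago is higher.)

-52

Santiago: 230.592 ∈ [227.844, 335.301] ↔ index [201, 300].
201 + (230.592−227.844)·(300−201)/(335.301−227.844) = 201 + 2.748·99/107.457 ≈ 203.53, so AQI = 204.
Beijing 178.247: bracket 124.618–227.843 → index 101–200; slope 99/103.225, offset 53.629.
AQI = 101 + 99/103.225·53.629 ≈ 152.43 ⇒ 152.
São Paulo 362.219: bracket 335.302–414.075 → index 301–400; slope 99/78.773, offset 26.917.
AQI = 301 + 99/78.773·26.917 ≈ 334.83 ⇒ 335.
Dhaka: 331.602 ∈ [227.844, 335.301] ↔ index [201, 300].
201 + (331.602−227.844)·(300−201)/(335.301−227.844) = 201 + 103.758·99/107.457 ≈ 296.59, so AQI = 297.
AQIs: Santiago=204, Beijing=152, São Paulo=335, Dhaka=297. Beijing (152) − Santiago (204) = -52.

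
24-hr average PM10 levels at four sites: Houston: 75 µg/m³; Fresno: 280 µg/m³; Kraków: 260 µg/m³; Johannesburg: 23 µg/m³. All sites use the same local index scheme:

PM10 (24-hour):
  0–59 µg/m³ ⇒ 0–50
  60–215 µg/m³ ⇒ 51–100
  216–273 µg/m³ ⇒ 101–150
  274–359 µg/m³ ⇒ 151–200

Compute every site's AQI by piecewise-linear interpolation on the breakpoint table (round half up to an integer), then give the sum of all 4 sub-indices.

368

Houston: row 60–215 (AQI 51–100). (100−51)·(75−60)/(215−60) + 51 = 49·15/155 + 51 ≈ 55.74 → 56.
Fresno: 280 lies in 274–359, so I_lo=151, I_hi=200, C_lo=274, C_hi=359.
(200−151)/(359−274) × (280−274) + 151 = 49/85 × 6 + 151 ≈ 154.46 → 154.
Kraków 260: bracket 216–273 → index 101–150; slope 49/57, offset 44.
AQI = 101 + 49/57·44 ≈ 138.82 ⇒ 139.
Johannesburg 23: bracket 0–59 → index 0–50; slope 50/59, offset 23.
AQI = 0 + 50/59·23 ≈ 19.49 ⇒ 19.
AQIs: Houston=56, Fresno=154, Kraków=139, Johannesburg=19. Sum = 56 + 154 + 139 + 19 = 368.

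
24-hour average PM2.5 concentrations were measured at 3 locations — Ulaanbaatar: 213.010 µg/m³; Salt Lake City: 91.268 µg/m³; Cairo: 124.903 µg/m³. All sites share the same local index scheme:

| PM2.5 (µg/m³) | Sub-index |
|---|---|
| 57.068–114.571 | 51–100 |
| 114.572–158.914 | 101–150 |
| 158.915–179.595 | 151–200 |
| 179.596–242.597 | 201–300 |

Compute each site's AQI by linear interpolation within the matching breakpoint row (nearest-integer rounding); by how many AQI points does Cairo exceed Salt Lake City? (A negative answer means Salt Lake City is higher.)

Ulaanbaatar 213.010: bracket 179.596–242.597 → index 201–300; slope 99/63.001, offset 33.414.
AQI = 201 + 99/63.001·33.414 ≈ 253.51 ⇒ 254.
Salt Lake City: row 57.068–114.571 (AQI 51–100). (100−51)·(91.268−57.068)/(114.571−57.068) + 51 = 49·34.200/57.503 + 51 ≈ 80.14 → 80.
Cairo: 124.903 ∈ [114.572, 158.914] ↔ index [101, 150].
101 + (124.903−114.572)·(150−101)/(158.914−114.572) = 101 + 10.331·49/44.342 ≈ 112.42, so AQI = 112.
AQIs: Ulaanbaatar=254, Salt Lake City=80, Cairo=112. Cairo (112) − Salt Lake City (80) = 32.

32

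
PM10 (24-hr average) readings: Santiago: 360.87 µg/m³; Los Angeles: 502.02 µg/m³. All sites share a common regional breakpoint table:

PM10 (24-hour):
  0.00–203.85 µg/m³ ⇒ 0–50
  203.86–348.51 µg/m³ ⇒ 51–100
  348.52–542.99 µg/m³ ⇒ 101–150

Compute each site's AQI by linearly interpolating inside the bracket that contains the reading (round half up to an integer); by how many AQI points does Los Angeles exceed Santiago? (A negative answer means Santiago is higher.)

Santiago: row 348.52–542.99 (AQI 101–150). (150−101)·(360.87−348.52)/(542.99−348.52) + 101 = 49·12.35/194.47 + 101 ≈ 104.11 → 104.
Los Angeles 502.02: bracket 348.52–542.99 → index 101–150; slope 49/194.47, offset 153.50.
AQI = 101 + 49/194.47·153.50 ≈ 139.68 ⇒ 140.
AQIs: Santiago=104, Los Angeles=140. Los Angeles (140) − Santiago (104) = 36.

36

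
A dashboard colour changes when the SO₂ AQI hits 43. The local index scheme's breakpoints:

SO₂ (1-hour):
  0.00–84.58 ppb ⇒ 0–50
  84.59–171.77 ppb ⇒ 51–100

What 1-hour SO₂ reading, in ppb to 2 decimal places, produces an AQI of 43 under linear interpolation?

AQI 43 lies in the 0–50 band, which corresponds to 0.00–84.58 ppb.
C = 0.00 + (43−0)×(84.58−0.00)/(50−0) = 0.00 + 43×84.58/50 ≈ 72.7388 ppb → 72.74 ppb to 2 dp.

72.74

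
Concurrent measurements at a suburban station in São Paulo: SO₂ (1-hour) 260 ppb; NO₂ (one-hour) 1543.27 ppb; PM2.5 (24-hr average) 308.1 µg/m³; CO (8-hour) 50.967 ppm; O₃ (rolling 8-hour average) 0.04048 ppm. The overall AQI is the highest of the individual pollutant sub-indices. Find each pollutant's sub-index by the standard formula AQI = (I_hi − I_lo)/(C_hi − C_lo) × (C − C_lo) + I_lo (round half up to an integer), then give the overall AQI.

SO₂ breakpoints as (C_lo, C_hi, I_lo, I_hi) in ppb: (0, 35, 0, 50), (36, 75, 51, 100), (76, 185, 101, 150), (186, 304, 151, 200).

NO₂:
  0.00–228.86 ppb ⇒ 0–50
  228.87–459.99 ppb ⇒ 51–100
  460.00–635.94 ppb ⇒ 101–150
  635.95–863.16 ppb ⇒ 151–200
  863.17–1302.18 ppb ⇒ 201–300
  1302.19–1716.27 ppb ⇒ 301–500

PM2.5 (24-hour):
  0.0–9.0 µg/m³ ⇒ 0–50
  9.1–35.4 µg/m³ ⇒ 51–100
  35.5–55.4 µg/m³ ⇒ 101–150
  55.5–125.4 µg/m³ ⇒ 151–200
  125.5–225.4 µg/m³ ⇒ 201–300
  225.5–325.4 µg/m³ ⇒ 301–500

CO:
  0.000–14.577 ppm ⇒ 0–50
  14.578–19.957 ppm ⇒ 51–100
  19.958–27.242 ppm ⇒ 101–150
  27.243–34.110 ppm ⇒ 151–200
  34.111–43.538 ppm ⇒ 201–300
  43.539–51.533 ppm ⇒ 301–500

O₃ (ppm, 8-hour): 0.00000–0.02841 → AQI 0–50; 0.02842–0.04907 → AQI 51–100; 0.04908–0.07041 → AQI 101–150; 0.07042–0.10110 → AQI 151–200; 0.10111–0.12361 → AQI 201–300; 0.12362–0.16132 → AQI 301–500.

486

SO₂ 260: bracket 186–304 → index 151–200; slope 49/118, offset 74.
AQI = 151 + 49/118·74 ≈ 181.73 ⇒ 182.
NO₂: 1543.27 lies in 1302.19–1716.27, so I_lo=301, I_hi=500, C_lo=1302.19, C_hi=1716.27.
(500−301)/(1716.27−1302.19) × (1543.27−1302.19) + 301 = 199/414.08 × 241.08 + 301 ≈ 416.86 → 417.
PM2.5 308.1: bracket 225.5–325.4 → index 301–500; slope 199/99.9, offset 82.6.
AQI = 301 + 199/99.9·82.6 ≈ 465.54 ⇒ 466.
CO: 50.967 lies in 43.539–51.533, so I_lo=301, I_hi=500, C_lo=43.539, C_hi=51.533.
(500−301)/(51.533−43.539) × (50.967−43.539) + 301 = 199/7.994 × 7.428 + 301 ≈ 485.91 → 486.
O₃: 0.04048 lies in 0.02842–0.04907, so I_lo=51, I_hi=100, C_lo=0.02842, C_hi=0.04907.
(100−51)/(0.04907−0.02842) × (0.04048−0.02842) + 51 = 49/0.02065 × 0.01206 + 51 ≈ 79.62 → 80.
Sub-indices: SO₂→182, NO₂→417, PM2.5→466, CO→486, O₃→80. Overall AQI = max = 486; dominant pollutant is CO.
AQI 486: Hazardous.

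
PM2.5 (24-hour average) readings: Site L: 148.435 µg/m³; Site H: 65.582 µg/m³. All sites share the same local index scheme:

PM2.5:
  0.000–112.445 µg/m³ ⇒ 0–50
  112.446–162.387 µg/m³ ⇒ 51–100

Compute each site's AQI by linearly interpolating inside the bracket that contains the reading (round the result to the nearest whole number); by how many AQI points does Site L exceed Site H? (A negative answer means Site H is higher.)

57

Site L: 148.435 lies in 112.446–162.387, so I_lo=51, I_hi=100, C_lo=112.446, C_hi=162.387.
(100−51)/(162.387−112.446) × (148.435−112.446) + 51 = 49/49.941 × 35.989 + 51 ≈ 86.31 → 86.
Site H 65.582: bracket 0.000–112.445 → index 0–50; slope 50/112.445, offset 65.582.
AQI = 0 + 50/112.445·65.582 ≈ 29.16 ⇒ 29.
AQIs: Site L=86, Site H=29. Site L (86) − Site H (29) = 57.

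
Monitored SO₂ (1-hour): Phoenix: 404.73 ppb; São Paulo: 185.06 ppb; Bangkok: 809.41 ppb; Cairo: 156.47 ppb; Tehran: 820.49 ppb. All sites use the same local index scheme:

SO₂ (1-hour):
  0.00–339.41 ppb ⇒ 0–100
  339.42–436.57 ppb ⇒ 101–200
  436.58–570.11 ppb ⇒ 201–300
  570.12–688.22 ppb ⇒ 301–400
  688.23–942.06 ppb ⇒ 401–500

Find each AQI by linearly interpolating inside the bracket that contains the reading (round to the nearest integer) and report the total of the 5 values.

Phoenix 404.73: bracket 339.42–436.57 → index 101–200; slope 99/97.15, offset 65.31.
AQI = 101 + 99/97.15·65.31 ≈ 167.55 ⇒ 168.
São Paulo: row 0.00–339.41 (AQI 0–100). (100−0)·(185.06−0.00)/(339.41−0.00) + 0 = 100·185.06/339.41 + 0 ≈ 54.52 → 55.
Bangkok: 809.41 lies in 688.23–942.06, so I_lo=401, I_hi=500, C_lo=688.23, C_hi=942.06.
(500−401)/(942.06−688.23) × (809.41−688.23) + 401 = 99/253.83 × 121.18 + 401 ≈ 448.26 → 448.
Cairo: row 0.00–339.41 (AQI 0–100). (100−0)·(156.47−0.00)/(339.41−0.00) + 0 = 100·156.47/339.41 + 0 ≈ 46.10 → 46.
Tehran 820.49: bracket 688.23–942.06 → index 401–500; slope 99/253.83, offset 132.26.
AQI = 401 + 99/253.83·132.26 ≈ 452.58 ⇒ 453.
AQIs: Phoenix=168, São Paulo=55, Bangkok=448, Cairo=46, Tehran=453. Sum = 168 + 55 + 448 + 46 + 453 = 1170.

1170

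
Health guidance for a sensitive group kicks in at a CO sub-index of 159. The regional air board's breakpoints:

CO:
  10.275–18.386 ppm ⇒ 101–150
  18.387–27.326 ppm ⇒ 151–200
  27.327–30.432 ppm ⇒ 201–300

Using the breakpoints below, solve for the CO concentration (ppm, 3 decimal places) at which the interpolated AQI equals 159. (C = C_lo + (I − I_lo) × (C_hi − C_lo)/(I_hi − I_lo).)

AQI 159 lies in the 151–200 band, which corresponds to 18.387–27.326 ppm.
C = 18.387 + (159−151)×(27.326−18.387)/(200−151) = 18.387 + 8×8.939/49 ≈ 19.84643 ppm → 19.846 ppm to 3 dp.

19.846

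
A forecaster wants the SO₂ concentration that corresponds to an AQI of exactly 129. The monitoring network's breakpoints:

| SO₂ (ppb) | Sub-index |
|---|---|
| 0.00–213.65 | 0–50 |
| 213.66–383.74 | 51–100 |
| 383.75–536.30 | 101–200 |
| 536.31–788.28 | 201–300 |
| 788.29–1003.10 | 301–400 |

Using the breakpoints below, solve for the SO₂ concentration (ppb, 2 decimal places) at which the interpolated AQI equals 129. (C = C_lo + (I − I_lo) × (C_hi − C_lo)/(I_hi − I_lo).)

426.90

AQI 129 lies in the 101–200 band, which corresponds to 383.75–536.30 ppb.
C = 383.75 + (129−101)×(536.30−383.75)/(200−101) = 383.75 + 28×152.55/99 ≈ 426.8955 ppb → 426.90 ppb to 2 dp.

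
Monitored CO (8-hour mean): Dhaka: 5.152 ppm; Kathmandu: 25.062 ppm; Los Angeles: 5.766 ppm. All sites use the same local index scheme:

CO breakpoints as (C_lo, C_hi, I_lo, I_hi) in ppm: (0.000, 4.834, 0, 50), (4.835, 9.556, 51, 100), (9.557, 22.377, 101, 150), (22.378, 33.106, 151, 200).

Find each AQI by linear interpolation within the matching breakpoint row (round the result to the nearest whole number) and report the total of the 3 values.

Dhaka: 5.152 lies in 4.835–9.556, so I_lo=51, I_hi=100, C_lo=4.835, C_hi=9.556.
(100−51)/(9.556−4.835) × (5.152−4.835) + 51 = 49/4.721 × 0.317 + 51 ≈ 54.29 → 54.
Kathmandu 25.062: bracket 22.378–33.106 → index 151–200; slope 49/10.728, offset 2.684.
AQI = 151 + 49/10.728·2.684 ≈ 163.26 ⇒ 163.
Los Angeles: 5.766 ∈ [4.835, 9.556] ↔ index [51, 100].
51 + (5.766−4.835)·(100−51)/(9.556−4.835) = 51 + 0.931·49/4.721 ≈ 60.66, so AQI = 61.
AQIs: Dhaka=54, Kathmandu=163, Los Angeles=61. Sum = 54 + 163 + 61 = 278.

278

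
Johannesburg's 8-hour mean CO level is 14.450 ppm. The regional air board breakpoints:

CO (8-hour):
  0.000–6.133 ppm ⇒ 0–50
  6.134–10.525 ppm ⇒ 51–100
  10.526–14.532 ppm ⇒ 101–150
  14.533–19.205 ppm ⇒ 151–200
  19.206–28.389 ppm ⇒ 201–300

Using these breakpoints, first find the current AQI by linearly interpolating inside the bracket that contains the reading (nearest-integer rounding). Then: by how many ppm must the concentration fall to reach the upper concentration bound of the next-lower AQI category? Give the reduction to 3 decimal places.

3.925

CO: row 10.526–14.532 (AQI 101–150). (150−101)·(14.450−10.526)/(14.532−10.526) + 101 = 49·3.924/4.006 + 101 ≈ 149.00 → 149.
Current AQI 149 is in the Unhealthy for Sensitive Groups range (101–150). The next-lower category tops out at AQI 100, whose upper concentration bound is 10.525 ppm.
Reduction needed = 14.450 − 10.525 = 3.925 ppm.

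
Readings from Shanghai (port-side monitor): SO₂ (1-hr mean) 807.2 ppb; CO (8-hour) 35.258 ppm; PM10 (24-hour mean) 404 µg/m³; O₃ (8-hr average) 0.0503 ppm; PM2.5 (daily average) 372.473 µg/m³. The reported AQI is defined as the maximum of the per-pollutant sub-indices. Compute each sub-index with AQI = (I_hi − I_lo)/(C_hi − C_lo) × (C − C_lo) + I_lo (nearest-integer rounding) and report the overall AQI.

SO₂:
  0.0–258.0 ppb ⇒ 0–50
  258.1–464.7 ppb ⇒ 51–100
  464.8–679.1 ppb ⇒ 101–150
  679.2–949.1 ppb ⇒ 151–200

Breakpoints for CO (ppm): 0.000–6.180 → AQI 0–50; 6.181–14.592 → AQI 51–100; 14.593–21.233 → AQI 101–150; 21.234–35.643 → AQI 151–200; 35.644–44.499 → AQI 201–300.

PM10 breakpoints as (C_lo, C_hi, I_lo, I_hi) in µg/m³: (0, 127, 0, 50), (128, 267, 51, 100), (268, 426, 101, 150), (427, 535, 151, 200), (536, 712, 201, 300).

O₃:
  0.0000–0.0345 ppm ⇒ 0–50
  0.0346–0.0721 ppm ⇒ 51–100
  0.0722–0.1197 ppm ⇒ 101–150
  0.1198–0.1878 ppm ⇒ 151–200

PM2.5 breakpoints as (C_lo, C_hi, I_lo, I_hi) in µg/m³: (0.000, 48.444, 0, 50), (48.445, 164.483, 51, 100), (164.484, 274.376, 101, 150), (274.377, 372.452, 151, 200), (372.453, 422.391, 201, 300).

201

SO₂: 807.2 lies in 679.2–949.1, so I_lo=151, I_hi=200, C_lo=679.2, C_hi=949.1.
(200−151)/(949.1−679.2) × (807.2−679.2) + 151 = 49/269.9 × 128.0 + 151 ≈ 174.24 → 174.
CO: 35.258 lies in 21.234–35.643, so I_lo=151, I_hi=200, C_lo=21.234, C_hi=35.643.
(200−151)/(35.643−21.234) × (35.258−21.234) + 151 = 49/14.409 × 14.024 + 151 ≈ 198.69 → 199.
PM10 404: bracket 268–426 → index 101–150; slope 49/158, offset 136.
AQI = 101 + 49/158·136 ≈ 143.18 ⇒ 143.
O₃: 0.0503 ∈ [0.0346, 0.0721] ↔ index [51, 100].
51 + (0.0503−0.0346)·(100−51)/(0.0721−0.0346) = 51 + 0.0157·49/0.0375 ≈ 71.51, so AQI = 72.
PM2.5 372.473: bracket 372.453–422.391 → index 201–300; slope 99/49.938, offset 0.020.
AQI = 201 + 99/49.938·0.020 ≈ 201.04 ⇒ 201.
Sub-indices: SO₂→174, CO→199, PM10→143, O₃→72, PM2.5→201. Overall AQI = max = 201; dominant pollutant is PM2.5.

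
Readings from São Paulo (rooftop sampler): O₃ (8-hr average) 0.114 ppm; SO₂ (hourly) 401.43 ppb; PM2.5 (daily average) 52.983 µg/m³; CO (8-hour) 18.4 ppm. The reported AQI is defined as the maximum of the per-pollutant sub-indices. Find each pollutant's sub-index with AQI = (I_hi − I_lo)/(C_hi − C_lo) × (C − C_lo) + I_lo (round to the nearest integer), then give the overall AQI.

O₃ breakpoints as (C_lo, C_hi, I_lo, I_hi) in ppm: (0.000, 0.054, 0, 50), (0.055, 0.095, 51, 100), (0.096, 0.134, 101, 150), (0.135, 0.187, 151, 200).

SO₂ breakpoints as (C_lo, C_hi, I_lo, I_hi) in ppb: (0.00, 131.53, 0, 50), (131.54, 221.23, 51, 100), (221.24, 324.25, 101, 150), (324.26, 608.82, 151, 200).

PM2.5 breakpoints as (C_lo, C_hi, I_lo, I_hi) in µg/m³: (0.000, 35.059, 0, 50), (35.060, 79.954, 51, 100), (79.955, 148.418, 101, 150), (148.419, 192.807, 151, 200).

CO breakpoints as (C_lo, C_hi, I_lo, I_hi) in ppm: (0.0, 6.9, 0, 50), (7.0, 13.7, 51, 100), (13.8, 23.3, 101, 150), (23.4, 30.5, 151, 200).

O₃: 0.114 lies in 0.096–0.134, so I_lo=101, I_hi=150, C_lo=0.096, C_hi=0.134.
(150−101)/(0.134−0.096) × (0.114−0.096) + 101 = 49/0.038 × 0.018 + 101 ≈ 124.21 → 124.
SO₂: 401.43 lies in 324.26–608.82, so I_lo=151, I_hi=200, C_lo=324.26, C_hi=608.82.
(200−151)/(608.82−324.26) × (401.43−324.26) + 151 = 49/284.56 × 77.17 + 151 ≈ 164.29 → 164.
PM2.5: 52.983 lies in 35.060–79.954, so I_lo=51, I_hi=100, C_lo=35.060, C_hi=79.954.
(100−51)/(79.954−35.060) × (52.983−35.060) + 51 = 49/44.894 × 17.923 + 51 ≈ 70.56 → 71.
CO 18.4: bracket 13.8–23.3 → index 101–150; slope 49/9.5, offset 4.6.
AQI = 101 + 49/9.5·4.6 ≈ 124.73 ⇒ 125.
Sub-indices: O₃→124, SO₂→164, PM2.5→71, CO→125. Overall AQI = max = 164; dominant pollutant is SO₂.

164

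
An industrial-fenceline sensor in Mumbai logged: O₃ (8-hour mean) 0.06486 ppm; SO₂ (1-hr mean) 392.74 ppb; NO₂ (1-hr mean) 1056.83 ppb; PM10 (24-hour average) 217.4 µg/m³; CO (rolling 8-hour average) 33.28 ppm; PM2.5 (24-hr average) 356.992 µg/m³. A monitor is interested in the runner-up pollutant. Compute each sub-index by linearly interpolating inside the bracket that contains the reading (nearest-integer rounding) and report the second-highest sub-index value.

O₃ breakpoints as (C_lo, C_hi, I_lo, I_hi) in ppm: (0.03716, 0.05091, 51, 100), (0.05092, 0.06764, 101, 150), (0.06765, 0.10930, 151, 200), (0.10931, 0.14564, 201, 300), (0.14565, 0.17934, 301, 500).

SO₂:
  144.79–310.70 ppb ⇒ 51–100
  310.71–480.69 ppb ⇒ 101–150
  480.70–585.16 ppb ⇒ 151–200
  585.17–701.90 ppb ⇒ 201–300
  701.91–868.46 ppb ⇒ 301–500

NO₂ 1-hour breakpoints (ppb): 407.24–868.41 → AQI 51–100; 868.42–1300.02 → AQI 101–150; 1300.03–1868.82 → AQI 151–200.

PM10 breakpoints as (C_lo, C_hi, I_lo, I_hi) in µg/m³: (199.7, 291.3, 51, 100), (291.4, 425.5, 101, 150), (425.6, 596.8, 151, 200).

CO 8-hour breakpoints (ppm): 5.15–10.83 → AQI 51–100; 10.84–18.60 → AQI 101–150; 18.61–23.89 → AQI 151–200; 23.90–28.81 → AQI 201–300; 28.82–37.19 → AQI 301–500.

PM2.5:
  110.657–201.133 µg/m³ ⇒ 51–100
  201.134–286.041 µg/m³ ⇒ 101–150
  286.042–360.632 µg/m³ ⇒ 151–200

O₃: row 0.05092–0.06764 (AQI 101–150). (150−101)·(0.06486−0.05092)/(0.06764−0.05092) + 101 = 49·0.01394/0.01672 + 101 ≈ 141.85 → 142.
SO₂ 392.74: bracket 310.71–480.69 → index 101–150; slope 49/169.98, offset 82.03.
AQI = 101 + 49/169.98·82.03 ≈ 124.65 ⇒ 125.
NO₂ 1056.83: bracket 868.42–1300.02 → index 101–150; slope 49/431.60, offset 188.41.
AQI = 101 + 49/431.60·188.41 ≈ 122.39 ⇒ 122.
PM10: 217.4 lies in 199.7–291.3, so I_lo=51, I_hi=100, C_lo=199.7, C_hi=291.3.
(100−51)/(291.3−199.7) × (217.4−199.7) + 51 = 49/91.6 × 17.7 + 51 ≈ 60.47 → 60.
CO 33.28: bracket 28.82–37.19 → index 301–500; slope 199/8.37, offset 4.46.
AQI = 301 + 199/8.37·4.46 ≈ 407.04 ⇒ 407.
PM2.5: row 286.042–360.632 (AQI 151–200). (200−151)·(356.992−286.042)/(360.632−286.042) + 151 = 49·70.950/74.590 + 151 ≈ 197.61 → 198.
Sub-indices: O₃→142, SO₂→125, NO₂→122, PM10→60, CO→407, PM2.5→198. Ranked high→low: 407, 198, 142, 125, 122, 60. Second-highest sub-index = 198.

198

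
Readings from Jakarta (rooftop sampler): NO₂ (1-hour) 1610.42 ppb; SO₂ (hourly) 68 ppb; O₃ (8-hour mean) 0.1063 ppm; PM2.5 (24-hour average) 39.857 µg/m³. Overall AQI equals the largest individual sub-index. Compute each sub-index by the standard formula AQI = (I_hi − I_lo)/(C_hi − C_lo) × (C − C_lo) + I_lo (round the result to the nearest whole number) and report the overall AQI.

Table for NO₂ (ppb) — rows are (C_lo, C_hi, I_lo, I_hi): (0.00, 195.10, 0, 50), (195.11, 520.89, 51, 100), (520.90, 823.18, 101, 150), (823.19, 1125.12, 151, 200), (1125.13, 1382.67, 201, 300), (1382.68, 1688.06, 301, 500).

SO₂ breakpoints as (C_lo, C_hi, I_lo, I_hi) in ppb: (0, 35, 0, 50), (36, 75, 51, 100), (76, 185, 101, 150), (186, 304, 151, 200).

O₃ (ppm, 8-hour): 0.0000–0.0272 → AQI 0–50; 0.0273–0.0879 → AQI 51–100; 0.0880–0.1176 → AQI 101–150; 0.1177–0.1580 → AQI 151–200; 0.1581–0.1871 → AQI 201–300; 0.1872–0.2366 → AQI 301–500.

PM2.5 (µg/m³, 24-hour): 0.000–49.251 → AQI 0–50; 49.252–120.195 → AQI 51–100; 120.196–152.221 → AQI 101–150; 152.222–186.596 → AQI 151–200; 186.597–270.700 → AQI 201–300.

449

NO₂: 1610.42 lies in 1382.68–1688.06, so I_lo=301, I_hi=500, C_lo=1382.68, C_hi=1688.06.
(500−301)/(1688.06−1382.68) × (1610.42−1382.68) + 301 = 199/305.38 × 227.74 + 301 ≈ 449.41 → 449.
SO₂: row 36–75 (AQI 51–100). (100−51)·(68−36)/(75−36) + 51 = 49·32/39 + 51 ≈ 91.21 → 91.
O₃: row 0.0880–0.1176 (AQI 101–150). (150−101)·(0.1063−0.0880)/(0.1176−0.0880) + 101 = 49·0.0183/0.0296 + 101 ≈ 131.29 → 131.
PM2.5: row 0.000–49.251 (AQI 0–50). (50−0)·(39.857−0.000)/(49.251−0.000) + 0 = 50·39.857/49.251 + 0 ≈ 40.46 → 40.
Sub-indices: NO₂→449, SO₂→91, O₃→131, PM2.5→40. Overall AQI = max = 449; dominant pollutant is NO₂.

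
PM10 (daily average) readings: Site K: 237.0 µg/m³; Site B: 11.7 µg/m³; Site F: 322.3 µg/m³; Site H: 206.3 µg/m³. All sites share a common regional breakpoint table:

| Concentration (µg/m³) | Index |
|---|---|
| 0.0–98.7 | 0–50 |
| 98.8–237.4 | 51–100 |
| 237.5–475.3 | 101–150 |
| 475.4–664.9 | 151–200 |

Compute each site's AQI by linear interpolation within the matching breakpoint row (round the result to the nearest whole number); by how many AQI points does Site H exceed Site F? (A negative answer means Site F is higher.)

-29

Site K 237.0: bracket 98.8–237.4 → index 51–100; slope 49/138.6, offset 138.2.
AQI = 51 + 49/138.6·138.2 ≈ 99.86 ⇒ 100.
Site B: 11.7 lies in 0.0–98.7, so I_lo=0, I_hi=50, C_lo=0.0, C_hi=98.7.
(50−0)/(98.7−0.0) × (11.7−0.0) + 0 = 50/98.7 × 11.7 + 0 ≈ 5.93 → 6.
Site F: 322.3 lies in 237.5–475.3, so I_lo=101, I_hi=150, C_lo=237.5, C_hi=475.3.
(150−101)/(475.3−237.5) × (322.3−237.5) + 101 = 49/237.8 × 84.8 + 101 ≈ 118.47 → 118.
Site H: 206.3 ∈ [98.8, 237.4] ↔ index [51, 100].
51 + (206.3−98.8)·(100−51)/(237.4−98.8) = 51 + 107.5·49/138.6 ≈ 89.01, so AQI = 89.
AQIs: Site K=100, Site B=6, Site F=118, Site H=89. Site H (89) − Site F (118) = -29.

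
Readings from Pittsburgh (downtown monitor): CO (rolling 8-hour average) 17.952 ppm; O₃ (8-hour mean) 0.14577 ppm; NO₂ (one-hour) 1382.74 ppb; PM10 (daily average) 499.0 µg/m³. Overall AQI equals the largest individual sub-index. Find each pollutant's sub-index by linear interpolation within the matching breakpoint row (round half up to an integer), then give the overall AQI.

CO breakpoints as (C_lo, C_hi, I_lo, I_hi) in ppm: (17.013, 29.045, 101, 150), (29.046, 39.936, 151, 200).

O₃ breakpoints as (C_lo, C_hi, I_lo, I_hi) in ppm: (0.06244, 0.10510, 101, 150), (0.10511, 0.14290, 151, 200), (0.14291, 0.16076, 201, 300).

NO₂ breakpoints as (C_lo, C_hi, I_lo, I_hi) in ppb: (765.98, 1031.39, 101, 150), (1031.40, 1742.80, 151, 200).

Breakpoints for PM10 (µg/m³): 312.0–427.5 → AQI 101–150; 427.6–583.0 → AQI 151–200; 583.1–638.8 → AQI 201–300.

217

CO: 17.952 ∈ [17.013, 29.045] ↔ index [101, 150].
101 + (17.952−17.013)·(150−101)/(29.045−17.013) = 101 + 0.939·49/12.032 ≈ 104.82, so AQI = 105.
O₃: row 0.14291–0.16076 (AQI 201–300). (300−201)·(0.14577−0.14291)/(0.16076−0.14291) + 201 = 99·0.00286/0.01785 + 201 ≈ 216.86 → 217.
NO₂ 1382.74: bracket 1031.40–1742.80 → index 151–200; slope 49/711.40, offset 351.34.
AQI = 151 + 49/711.40·351.34 ≈ 175.20 ⇒ 175.
PM10: row 427.6–583.0 (AQI 151–200). (200−151)·(499.0−427.6)/(583.0−427.6) + 151 = 49·71.4/155.4 + 151 ≈ 173.51 → 174.
Sub-indices: CO→105, O₃→217, NO₂→175, PM10→174. Overall AQI = max = 217; dominant pollutant is O₃.
AQI 217: Very Unhealthy.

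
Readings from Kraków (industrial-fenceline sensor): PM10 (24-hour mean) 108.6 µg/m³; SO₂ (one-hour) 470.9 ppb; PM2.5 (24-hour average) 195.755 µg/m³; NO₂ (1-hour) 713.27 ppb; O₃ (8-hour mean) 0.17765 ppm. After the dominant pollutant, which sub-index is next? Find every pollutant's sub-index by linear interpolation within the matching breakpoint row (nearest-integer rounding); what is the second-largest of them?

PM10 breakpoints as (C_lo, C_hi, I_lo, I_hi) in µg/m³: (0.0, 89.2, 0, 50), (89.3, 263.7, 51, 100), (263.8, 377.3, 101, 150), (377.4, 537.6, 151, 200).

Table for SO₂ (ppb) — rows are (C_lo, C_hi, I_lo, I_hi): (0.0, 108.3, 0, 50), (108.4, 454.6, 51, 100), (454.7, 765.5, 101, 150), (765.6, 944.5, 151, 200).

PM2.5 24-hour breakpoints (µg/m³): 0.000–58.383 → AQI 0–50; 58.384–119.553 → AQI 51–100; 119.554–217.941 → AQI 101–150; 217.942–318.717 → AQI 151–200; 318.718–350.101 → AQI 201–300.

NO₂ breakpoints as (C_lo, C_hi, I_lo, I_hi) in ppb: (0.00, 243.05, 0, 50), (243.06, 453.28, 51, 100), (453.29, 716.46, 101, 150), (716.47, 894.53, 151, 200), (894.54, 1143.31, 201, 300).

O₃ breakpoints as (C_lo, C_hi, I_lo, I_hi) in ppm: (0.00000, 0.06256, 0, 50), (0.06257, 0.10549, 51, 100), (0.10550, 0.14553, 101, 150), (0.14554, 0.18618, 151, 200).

PM10: row 89.3–263.7 (AQI 51–100). (100−51)·(108.6−89.3)/(263.7−89.3) + 51 = 49·19.3/174.4 + 51 ≈ 56.42 → 56.
SO₂: 470.9 lies in 454.7–765.5, so I_lo=101, I_hi=150, C_lo=454.7, C_hi=765.5.
(150−101)/(765.5−454.7) × (470.9−454.7) + 101 = 49/310.8 × 16.2 + 101 ≈ 103.55 → 104.
PM2.5 195.755: bracket 119.554–217.941 → index 101–150; slope 49/98.387, offset 76.201.
AQI = 101 + 49/98.387·76.201 ≈ 138.95 ⇒ 139.
NO₂: 713.27 ∈ [453.29, 716.46] ↔ index [101, 150].
101 + (713.27−453.29)·(150−101)/(716.46−453.29) = 101 + 259.98·49/263.17 ≈ 149.41, so AQI = 149.
O₃: 0.17765 ∈ [0.14554, 0.18618] ↔ index [151, 200].
151 + (0.17765−0.14554)·(200−151)/(0.18618−0.14554) = 151 + 0.03211·49/0.04064 ≈ 189.72, so AQI = 190.
Sub-indices: PM10→56, SO₂→104, PM2.5→139, NO₂→149, O₃→190. Ranked high→low: 190, 149, 139, 104, 56. Second-highest sub-index = 149.

149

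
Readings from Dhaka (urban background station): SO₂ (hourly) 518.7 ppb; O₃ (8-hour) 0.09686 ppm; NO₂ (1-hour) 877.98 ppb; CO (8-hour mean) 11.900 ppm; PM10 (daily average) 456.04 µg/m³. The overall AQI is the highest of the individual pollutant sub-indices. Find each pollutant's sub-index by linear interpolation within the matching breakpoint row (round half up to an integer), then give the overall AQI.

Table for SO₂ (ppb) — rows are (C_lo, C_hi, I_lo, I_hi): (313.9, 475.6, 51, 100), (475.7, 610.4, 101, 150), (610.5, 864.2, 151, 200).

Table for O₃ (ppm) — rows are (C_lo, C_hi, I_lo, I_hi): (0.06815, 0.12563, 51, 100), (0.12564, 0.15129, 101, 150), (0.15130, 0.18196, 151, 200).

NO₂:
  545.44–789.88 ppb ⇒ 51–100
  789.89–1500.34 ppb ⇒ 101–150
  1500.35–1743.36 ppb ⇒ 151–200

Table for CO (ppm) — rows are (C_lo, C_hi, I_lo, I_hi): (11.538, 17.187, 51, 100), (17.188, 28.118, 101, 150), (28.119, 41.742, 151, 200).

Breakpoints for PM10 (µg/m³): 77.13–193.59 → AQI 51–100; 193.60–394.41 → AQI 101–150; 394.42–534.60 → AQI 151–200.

SO₂: 518.7 ∈ [475.7, 610.4] ↔ index [101, 150].
101 + (518.7−475.7)·(150−101)/(610.4−475.7) = 101 + 43.0·49/134.7 ≈ 116.64, so AQI = 117.
O₃: 0.09686 ∈ [0.06815, 0.12563] ↔ index [51, 100].
51 + (0.09686−0.06815)·(100−51)/(0.12563−0.06815) = 51 + 0.02871·49/0.05748 ≈ 75.47, so AQI = 75.
NO₂: row 789.89–1500.34 (AQI 101–150). (150−101)·(877.98−789.89)/(1500.34−789.89) + 101 = 49·88.09/710.45 + 101 ≈ 107.08 → 107.
CO: 11.900 lies in 11.538–17.187, so I_lo=51, I_hi=100, C_lo=11.538, C_hi=17.187.
(100−51)/(17.187−11.538) × (11.900−11.538) + 51 = 49/5.649 × 0.362 + 51 ≈ 54.14 → 54.
PM10: row 394.42–534.60 (AQI 151–200). (200−151)·(456.04−394.42)/(534.60−394.42) + 151 = 49·61.62/140.18 + 151 ≈ 172.54 → 173.
Sub-indices: SO₂→117, O₃→75, NO₂→107, CO→54, PM10→173. Overall AQI = max = 173; dominant pollutant is PM10.

173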